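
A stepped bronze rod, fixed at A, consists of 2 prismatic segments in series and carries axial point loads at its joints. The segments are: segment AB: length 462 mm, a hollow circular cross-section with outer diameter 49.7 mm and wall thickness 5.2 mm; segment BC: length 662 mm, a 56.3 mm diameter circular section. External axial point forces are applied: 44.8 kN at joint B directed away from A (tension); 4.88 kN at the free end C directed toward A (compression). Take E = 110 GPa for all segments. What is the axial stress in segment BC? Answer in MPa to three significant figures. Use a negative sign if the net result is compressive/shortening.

Internal axial forces (sectioning from the free end, tension +): N_BC = -4.88 kN, N_AB = 39.92 kN.
A_BC = 2489 mm².
σ_BC = N_BC/A_BC = -4880/2489 = -1.96 MPa.

-1.96 MPa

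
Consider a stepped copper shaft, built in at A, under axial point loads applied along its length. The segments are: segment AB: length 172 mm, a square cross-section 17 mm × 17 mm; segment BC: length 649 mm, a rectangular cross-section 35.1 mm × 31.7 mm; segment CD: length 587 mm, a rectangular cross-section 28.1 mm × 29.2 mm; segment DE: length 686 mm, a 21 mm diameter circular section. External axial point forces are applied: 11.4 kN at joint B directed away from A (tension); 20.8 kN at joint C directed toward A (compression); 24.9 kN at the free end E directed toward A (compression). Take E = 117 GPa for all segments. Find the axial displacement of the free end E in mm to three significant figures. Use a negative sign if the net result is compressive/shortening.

Internal axial forces (sectioning from the free end, tension +): N_DE = -24.9 kN, N_CD = -24.9 kN, N_BC = -45.7 kN, N_AB = -34.3 kN.
A_AB = 289 mm².
A_BC = 1113 mm².
A_CD = 820.5 mm².
A_DE = 346.4 mm².
δ_AB = -34300·172/(289·117000) = -0.1745 mm
δ_BC = -45700·649/(1113·117000) = -0.2278 mm
δ_CD = -24900·587/(820.5·117000) = -0.1523 mm
δ_DE = -24900·686/(346.4·117000) = -0.4215 mm
δ = Σδ_i = -0.9761 mm.

-0.976 mm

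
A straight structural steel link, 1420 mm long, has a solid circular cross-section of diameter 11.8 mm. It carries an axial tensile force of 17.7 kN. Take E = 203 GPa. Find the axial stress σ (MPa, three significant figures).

162 MPa

A = 109.4 mm².
σ = N/A = 17700/109.4 = 161.9 MPa.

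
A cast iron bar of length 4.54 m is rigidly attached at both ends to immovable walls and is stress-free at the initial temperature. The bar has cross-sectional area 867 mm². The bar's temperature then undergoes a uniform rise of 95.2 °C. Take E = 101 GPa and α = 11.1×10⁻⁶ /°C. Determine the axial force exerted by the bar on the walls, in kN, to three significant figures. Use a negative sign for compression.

Free thermal expansion αLΔT = 11.1e-6 · 4540 · 95.2 = 4.798 mm.
The walls impose strain ε = −(4.798)/4540 = -1.0567e-03; σ = Eε = 101000 · -1.0567e-03 = -106.7 MPa.
Wall reaction R = σ·A = -106.7·867 = -92530 N = -92.53 kN.

-92.5 kN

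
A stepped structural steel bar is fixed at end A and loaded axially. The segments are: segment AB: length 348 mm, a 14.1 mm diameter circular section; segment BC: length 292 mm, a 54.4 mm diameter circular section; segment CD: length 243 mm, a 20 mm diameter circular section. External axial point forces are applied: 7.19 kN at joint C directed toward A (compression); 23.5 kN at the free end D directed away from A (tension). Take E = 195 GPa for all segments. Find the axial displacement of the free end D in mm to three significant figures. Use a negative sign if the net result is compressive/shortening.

0.290 mm

Internal axial forces (sectioning from the free end, tension +): N_CD = 23.5 kN, N_BC = 16.31 kN, N_AB = 16.31 kN.
A_AB = 156.1 mm².
A_BC = 2324 mm².
A_CD = 314.2 mm².
δ_AB = 16310·348/(156.1·195000) = 0.1864 mm
δ_BC = 16310·292/(2324·195000) = 0.01051 mm
δ_CD = 23500·243/(314.2·195000) = 0.09322 mm
δ = Σδ_i = 0.2901 mm.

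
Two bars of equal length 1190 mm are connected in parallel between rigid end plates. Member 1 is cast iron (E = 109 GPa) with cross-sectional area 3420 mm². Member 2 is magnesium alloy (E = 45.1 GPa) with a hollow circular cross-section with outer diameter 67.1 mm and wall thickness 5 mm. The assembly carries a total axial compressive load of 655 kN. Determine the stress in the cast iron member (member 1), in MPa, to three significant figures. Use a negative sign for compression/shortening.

-171 MPa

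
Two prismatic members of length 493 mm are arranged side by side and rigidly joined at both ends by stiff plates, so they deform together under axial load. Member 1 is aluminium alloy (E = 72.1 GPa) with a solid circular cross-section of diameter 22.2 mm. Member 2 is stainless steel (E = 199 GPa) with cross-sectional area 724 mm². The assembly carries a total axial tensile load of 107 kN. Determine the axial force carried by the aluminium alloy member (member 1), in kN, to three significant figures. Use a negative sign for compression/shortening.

17.4 kN

A_1 = 387.1 mm².
Equal strain + equilibrium ⇒ each member carries load in proportion to AE: A₁E₁ = 27910000 N, A₂E₂ = 144100000 N, ΣAE = 172000000 N.
F₁ = P·A₁E₁/ΣAE = 107000·27910000/172000000 = 17360 N.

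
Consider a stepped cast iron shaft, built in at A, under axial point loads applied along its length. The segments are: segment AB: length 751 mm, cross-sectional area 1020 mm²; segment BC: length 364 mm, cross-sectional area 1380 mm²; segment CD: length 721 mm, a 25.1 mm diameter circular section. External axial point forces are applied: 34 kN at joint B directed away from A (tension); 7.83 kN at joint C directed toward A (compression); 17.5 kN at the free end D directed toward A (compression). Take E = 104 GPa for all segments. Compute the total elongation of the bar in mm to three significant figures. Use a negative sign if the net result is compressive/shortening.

Internal axial forces (sectioning from the free end, tension +): N_CD = -17.5 kN, N_BC = -25.33 kN, N_AB = 8.67 kN.
A_CD = 494.8 mm².
δ_AB = 8670·751/(1020·104000) = 0.06138 mm
δ_BC = -25330·364/(1380·104000) = -0.06424 mm
δ_CD = -17500·721/(494.8·104000) = -0.2452 mm
δ = Σδ_i = -0.2481 mm.

-0.248 mm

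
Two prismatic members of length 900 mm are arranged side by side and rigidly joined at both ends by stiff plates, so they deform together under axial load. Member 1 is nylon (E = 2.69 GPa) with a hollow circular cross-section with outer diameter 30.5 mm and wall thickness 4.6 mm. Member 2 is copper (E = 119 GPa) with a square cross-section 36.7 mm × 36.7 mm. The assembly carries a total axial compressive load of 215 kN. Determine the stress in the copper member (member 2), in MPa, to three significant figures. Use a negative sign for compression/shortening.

A_1 = 374.3 mm².
A_2 = 1347 mm².
Equal strain + equilibrium ⇒ each member carries load in proportion to AE: A₁E₁ = 1007000 N, A₂E₂ = 160300000 N, ΣAE = 161300000 N.
σ₂ = P·E₂/ΣAE = -215000·119000/161300000 = -158.6 MPa.

-159 MPa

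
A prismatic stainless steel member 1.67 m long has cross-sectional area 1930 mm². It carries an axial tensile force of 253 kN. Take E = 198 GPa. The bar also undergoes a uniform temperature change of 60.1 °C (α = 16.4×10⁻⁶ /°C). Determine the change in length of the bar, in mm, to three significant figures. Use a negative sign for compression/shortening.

δ_mech = NL/(AE) = 253000·1670/(1930·198000) = 1.106 mm.
δ_thermal = αLΔT = 16.4e-6·1670·60.1 = 1.646 mm.
δ = δ_mech + δ_thermal = 2.752 mm.

2.75 mm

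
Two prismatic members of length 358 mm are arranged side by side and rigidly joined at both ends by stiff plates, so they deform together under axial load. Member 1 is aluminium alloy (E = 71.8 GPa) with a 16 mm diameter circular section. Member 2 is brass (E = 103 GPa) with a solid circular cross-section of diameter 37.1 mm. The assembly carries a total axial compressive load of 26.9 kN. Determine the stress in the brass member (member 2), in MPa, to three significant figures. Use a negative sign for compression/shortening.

-22.0 MPa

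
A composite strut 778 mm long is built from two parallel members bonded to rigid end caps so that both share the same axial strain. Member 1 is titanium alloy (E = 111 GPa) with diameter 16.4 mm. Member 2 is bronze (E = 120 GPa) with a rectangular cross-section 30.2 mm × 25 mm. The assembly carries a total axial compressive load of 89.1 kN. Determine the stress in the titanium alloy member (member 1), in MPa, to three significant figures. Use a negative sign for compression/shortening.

-86.7 MPa

A_1 = 211.2 mm².
A_2 = 755 mm².
Equal strain + equilibrium ⇒ each member carries load in proportion to AE: A₁E₁ = 23450000 N, A₂E₂ = 90600000 N, ΣAE = 114000000 N.
σ₁ = P·E₁/ΣAE = -89100·111000/114000000 = -86.72 MPa.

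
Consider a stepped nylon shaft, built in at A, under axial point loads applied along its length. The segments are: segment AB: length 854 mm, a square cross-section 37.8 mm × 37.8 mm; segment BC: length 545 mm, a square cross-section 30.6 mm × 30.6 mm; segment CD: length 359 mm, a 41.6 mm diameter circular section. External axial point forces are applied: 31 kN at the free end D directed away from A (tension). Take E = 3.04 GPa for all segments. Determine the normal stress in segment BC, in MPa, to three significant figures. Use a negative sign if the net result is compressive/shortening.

33.1 MPa

Internal axial forces (sectioning from the free end, tension +): N_CD = 31 kN, N_BC = 31 kN, N_AB = 31 kN.
A_BC = 936.4 mm².
σ_BC = N_BC/A_BC = 31000/936.4 = 33.11 MPa.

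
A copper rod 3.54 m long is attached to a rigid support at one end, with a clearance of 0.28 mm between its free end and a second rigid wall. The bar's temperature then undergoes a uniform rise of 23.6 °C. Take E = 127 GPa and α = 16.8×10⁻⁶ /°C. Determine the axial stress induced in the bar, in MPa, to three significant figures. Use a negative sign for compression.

Free thermal expansion αLΔT = 16.8e-6 · 3540 · 23.6 = 1.404 mm.
The walls engage after the gap closes; constrained expansion = 1.404 − 0.28 = 1.124 mm.
The walls impose strain ε = −(1.124)/3540 = -3.1738e-04; σ = Eε = 127000 · -3.1738e-04 = -40.31 MPa.

-40.3 MPa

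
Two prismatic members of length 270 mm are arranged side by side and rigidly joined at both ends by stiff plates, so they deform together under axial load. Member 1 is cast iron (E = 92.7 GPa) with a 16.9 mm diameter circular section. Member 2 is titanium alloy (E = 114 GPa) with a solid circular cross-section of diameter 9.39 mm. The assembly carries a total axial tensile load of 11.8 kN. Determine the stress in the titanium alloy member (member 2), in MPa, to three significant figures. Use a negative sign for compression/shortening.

46.9 MPa

A_1 = 224.3 mm².
A_2 = 69.25 mm².
Equal strain + equilibrium ⇒ each member carries load in proportion to AE: A₁E₁ = 20790000 N, A₂E₂ = 7895000 N, ΣAE = 28690000 N.
σ₂ = P·E₂/ΣAE = 11800·114000/28690000 = 46.89 MPa.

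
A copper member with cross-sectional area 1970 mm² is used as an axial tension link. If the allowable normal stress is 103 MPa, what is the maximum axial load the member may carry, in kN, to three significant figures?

203 kN

P_max = σ_allow · A = 103 · 1970 = 202900 N = 202.9 kN.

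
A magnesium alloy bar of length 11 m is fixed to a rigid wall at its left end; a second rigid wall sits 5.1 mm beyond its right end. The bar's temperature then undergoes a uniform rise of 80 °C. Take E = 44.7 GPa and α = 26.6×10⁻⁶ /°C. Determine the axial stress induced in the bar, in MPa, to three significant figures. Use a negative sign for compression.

-74.4 MPa

Free thermal expansion αLΔT = 26.6e-6 · 11000 · 80 = 23.41 mm.
The walls engage after the gap closes; constrained expansion = 23.41 − 5.1 = 18.31 mm.
The walls impose strain ε = −(18.31)/11000 = -1.6644e-03; σ = Eε = 44700 · -1.6644e-03 = -74.4 MPa.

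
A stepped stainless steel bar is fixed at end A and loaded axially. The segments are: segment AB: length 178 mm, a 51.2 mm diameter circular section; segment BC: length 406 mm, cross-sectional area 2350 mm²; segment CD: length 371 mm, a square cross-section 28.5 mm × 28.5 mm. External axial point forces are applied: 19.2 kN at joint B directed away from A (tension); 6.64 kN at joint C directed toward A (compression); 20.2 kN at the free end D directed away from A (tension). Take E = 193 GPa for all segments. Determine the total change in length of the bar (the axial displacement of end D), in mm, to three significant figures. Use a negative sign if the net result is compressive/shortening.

0.0746 mm

Internal axial forces (sectioning from the free end, tension +): N_CD = 20.2 kN, N_BC = 13.56 kN, N_AB = 32.76 kN.
A_AB = 2059 mm².
A_CD = 812.2 mm².
δ_AB = 32760·178/(2059·193000) = 0.01467 mm
δ_BC = 13560·406/(2350·193000) = 0.01214 mm
δ_CD = 20200·371/(812.2·193000) = 0.04781 mm
δ = Σδ_i = 0.07462 mm.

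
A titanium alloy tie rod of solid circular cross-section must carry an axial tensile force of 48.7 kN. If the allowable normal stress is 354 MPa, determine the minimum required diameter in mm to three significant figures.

Required area A ≥ P/σ_allow = 48700/354 = 137.6 mm².
For a solid circular section, d ≥ √(4A/π) = 13.23 mm.

13.2 mm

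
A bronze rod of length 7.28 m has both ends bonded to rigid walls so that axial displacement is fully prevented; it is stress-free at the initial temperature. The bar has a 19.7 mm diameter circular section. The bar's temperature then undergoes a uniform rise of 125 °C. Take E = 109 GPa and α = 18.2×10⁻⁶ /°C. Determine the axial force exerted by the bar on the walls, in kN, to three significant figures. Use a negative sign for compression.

Free thermal expansion αLΔT = 18.2e-6 · 7280 · 125 = 16.56 mm.
The walls impose strain ε = −(16.56)/7280 = -2.2750e-03; σ = Eε = 109000 · -2.2750e-03 = -248 MPa.
Wall reaction R = σ·A = -248·304.8 = -75580 N = -75.58 kN.

-75.6 kN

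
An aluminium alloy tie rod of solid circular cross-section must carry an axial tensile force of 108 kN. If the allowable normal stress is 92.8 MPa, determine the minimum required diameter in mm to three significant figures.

38.5 mm

Required area A ≥ P/σ_allow = 108000/92.8 = 1164 mm².
For a solid circular section, d ≥ √(4A/π) = 38.49 mm.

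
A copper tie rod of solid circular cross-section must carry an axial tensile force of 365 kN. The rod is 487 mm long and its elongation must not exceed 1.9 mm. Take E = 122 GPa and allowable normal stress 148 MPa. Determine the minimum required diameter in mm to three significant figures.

Required area A ≥ P/σ_allow = 365000/148 = 2466 mm².
For a solid circular section, d ≥ √(4A/π) = 56.04 mm.
Elongation limit: A ≥ PL/(Eδ_allow) = 365000·487/(122000·1.9) = 766.8 mm² ⇒ d ≥ 31.25 mm.
The stress limit governs.

56.0 mm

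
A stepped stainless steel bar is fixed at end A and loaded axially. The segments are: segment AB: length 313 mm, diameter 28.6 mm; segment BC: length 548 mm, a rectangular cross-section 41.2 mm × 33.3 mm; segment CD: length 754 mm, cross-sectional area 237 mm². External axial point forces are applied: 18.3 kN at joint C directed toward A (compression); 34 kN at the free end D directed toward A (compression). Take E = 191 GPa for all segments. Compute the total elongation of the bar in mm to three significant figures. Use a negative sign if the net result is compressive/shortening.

Internal axial forces (sectioning from the free end, tension +): N_CD = -34 kN, N_BC = -52.3 kN, N_AB = -52.3 kN.
A_AB = 642.4 mm².
A_BC = 1372 mm².
δ_AB = -52300·313/(642.4·191000) = -0.1334 mm
δ_BC = -52300·548/(1372·191000) = -0.1094 mm
δ_CD = -34000·754/(237·191000) = -0.5663 mm
δ = Σδ_i = -0.8091 mm.

-0.809 mm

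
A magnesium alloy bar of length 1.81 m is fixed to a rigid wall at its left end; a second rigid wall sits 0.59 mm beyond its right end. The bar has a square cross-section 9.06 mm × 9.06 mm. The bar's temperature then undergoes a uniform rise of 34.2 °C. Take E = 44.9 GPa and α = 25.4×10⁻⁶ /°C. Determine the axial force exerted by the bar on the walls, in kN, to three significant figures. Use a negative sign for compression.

-2.00 kN

Free thermal expansion αLΔT = 25.4e-6 · 1810 · 34.2 = 1.572 mm.
The walls engage after the gap closes; constrained expansion = 1.572 − 0.59 = 0.9823 mm.
The walls impose strain ε = −(0.9823)/1810 = -5.4271e-04; σ = Eε = 44900 · -5.4271e-04 = -24.37 MPa.
Wall reaction R = σ·A = -24.37·82.08 = -2000 N = -2 kN.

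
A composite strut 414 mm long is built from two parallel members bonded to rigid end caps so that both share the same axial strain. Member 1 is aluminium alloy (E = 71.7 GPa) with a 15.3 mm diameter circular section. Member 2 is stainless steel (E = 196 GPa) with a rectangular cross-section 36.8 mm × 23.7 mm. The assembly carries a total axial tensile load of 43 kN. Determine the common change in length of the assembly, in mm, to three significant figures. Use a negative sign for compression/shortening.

A_1 = 183.9 mm².
A_2 = 872.2 mm².
Equal strain + equilibrium ⇒ each member carries load in proportion to AE: A₁E₁ = 13180000 N, A₂E₂ = 170900000 N, ΣAE = 184100000 N.
δ = PL/ΣAE = 43000·414/184100000 = 0.09668 mm.

0.0967 mm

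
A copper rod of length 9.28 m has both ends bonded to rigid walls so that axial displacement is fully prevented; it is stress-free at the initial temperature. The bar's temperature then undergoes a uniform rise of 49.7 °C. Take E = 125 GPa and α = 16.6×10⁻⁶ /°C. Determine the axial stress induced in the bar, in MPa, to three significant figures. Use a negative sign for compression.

-103 MPa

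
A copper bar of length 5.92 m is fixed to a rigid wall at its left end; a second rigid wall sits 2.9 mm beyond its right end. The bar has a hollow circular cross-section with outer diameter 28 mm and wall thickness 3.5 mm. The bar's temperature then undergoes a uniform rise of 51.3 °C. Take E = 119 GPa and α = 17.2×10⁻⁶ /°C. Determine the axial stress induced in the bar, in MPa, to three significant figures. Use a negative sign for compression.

-46.7 MPa

Free thermal expansion αLΔT = 17.2e-6 · 5920 · 51.3 = 5.224 mm.
The walls engage after the gap closes; constrained expansion = 5.224 − 2.9 = 2.324 mm.
The walls impose strain ε = −(2.324)/5920 = -3.9250e-04; σ = Eε = 119000 · -3.9250e-04 = -46.71 MPa.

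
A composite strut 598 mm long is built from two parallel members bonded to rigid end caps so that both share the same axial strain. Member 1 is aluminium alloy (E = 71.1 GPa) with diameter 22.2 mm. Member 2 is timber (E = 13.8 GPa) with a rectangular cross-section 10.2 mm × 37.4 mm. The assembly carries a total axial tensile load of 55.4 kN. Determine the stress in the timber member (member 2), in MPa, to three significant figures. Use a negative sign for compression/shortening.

A_1 = 387.1 mm².
A_2 = 381.5 mm².
Equal strain + equilibrium ⇒ each member carries load in proportion to AE: A₁E₁ = 27520000 N, A₂E₂ = 5264000 N, ΣAE = 32790000 N.
σ₂ = P·E₂/ΣAE = 55400·13800/32790000 = 23.32 MPa.

23.3 MPa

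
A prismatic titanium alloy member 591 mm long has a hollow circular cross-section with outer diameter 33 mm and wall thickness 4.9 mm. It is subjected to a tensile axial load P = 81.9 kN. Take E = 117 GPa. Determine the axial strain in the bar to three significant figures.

0.00162

A = 432.6 mm².
σ = N/A = 189.3 MPa; ε = σ/E = 189.3/117000 = 1.618e-03.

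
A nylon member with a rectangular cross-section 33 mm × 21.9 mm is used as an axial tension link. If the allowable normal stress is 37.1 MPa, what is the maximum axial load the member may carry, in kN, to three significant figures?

A = 722.7 mm².
P_max = σ_allow · A = 37.1 · 722.7 = 26810 N = 26.81 kN.

26.8 kN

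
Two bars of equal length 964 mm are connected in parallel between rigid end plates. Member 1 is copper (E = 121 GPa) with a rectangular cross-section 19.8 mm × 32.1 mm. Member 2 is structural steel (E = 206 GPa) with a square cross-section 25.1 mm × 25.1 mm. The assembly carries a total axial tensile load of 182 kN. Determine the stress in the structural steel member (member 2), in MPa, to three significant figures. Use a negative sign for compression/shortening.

181 MPa

A_1 = 635.6 mm².
A_2 = 630 mm².
Equal strain + equilibrium ⇒ each member carries load in proportion to AE: A₁E₁ = 76910000 N, A₂E₂ = 129800000 N, ΣAE = 206700000 N.
σ₂ = P·E₂/ΣAE = 182000·206000/206700000 = 181.4 MPa.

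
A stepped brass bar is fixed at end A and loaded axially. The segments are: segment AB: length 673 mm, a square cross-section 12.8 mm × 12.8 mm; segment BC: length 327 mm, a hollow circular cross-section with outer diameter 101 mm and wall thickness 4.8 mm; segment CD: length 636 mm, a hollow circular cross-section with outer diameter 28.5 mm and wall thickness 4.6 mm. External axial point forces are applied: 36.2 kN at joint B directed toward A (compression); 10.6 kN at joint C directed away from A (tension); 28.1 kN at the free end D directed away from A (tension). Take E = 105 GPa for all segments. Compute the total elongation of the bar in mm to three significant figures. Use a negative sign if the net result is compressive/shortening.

Internal axial forces (sectioning from the free end, tension +): N_CD = 28.1 kN, N_BC = 38.7 kN, N_AB = 2.5 kN.
A_AB = 163.8 mm².
A_BC = 1451 mm².
A_CD = 345.4 mm².
δ_AB = 2500·673/(163.8·105000) = 0.0978 mm
δ_BC = 38700·327/(1451·105000) = 0.08308 mm
δ_CD = 28100·636/(345.4·105000) = 0.4928 mm
δ = Σδ_i = 0.6737 mm.

0.674 mm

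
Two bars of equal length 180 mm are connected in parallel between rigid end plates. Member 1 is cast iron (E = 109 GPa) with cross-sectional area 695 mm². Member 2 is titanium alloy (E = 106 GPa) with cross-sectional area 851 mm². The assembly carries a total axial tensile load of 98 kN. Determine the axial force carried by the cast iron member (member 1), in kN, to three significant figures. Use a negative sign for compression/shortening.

Equal strain + equilibrium ⇒ each member carries load in proportion to AE: A₁E₁ = 75760000 N, A₂E₂ = 90210000 N, ΣAE = 166000000 N.
F₁ = P·A₁E₁/ΣAE = 98000·75760000/166000000 = 44730 N.

44.7 kN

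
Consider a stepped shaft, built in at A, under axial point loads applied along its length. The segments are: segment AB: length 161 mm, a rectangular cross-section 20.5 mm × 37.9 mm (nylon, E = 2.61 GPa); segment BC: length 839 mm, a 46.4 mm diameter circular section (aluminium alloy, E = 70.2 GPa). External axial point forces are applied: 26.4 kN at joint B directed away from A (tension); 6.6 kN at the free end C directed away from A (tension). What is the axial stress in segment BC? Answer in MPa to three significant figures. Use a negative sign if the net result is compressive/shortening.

Internal axial forces (sectioning from the free end, tension +): N_BC = 6.6 kN, N_AB = 33 kN.
A_BC = 1691 mm².
σ_BC = N_BC/A_BC = 6600/1691 = 3.903 MPa.

3.90 MPa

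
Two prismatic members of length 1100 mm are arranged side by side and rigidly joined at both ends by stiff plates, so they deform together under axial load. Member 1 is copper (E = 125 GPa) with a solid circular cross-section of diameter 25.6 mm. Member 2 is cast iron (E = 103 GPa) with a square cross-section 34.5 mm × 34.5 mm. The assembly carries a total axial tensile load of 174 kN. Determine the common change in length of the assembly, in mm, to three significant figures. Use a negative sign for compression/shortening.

A_1 = 514.7 mm².
A_2 = 1190 mm².
Equal strain + equilibrium ⇒ each member carries load in proportion to AE: A₁E₁ = 64340000 N, A₂E₂ = 122600000 N, ΣAE = 186900000 N.
δ = PL/ΣAE = 174000·1100/186900000 = 1.024 mm.

1.02 mm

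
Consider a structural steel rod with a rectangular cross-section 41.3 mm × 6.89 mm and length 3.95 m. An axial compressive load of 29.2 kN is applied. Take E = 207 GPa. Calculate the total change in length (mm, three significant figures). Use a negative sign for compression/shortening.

A = 284.6 mm².
δ_mech = NL/(AE) = -29200·3950/(284.6·207000) = -1.958 mm.

-1.96 mm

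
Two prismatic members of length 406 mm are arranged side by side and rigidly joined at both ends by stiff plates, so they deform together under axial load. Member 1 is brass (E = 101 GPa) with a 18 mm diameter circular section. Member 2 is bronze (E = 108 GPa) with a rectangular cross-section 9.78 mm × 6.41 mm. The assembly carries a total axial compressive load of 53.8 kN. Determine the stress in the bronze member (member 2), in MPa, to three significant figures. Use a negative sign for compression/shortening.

-179 MPa

A_1 = 254.5 mm².
A_2 = 62.69 mm².
Equal strain + equilibrium ⇒ each member carries load in proportion to AE: A₁E₁ = 25700000 N, A₂E₂ = 6770000 N, ΣAE = 32470000 N.
σ₂ = P·E₂/ΣAE = -53800·108000/32470000 = -178.9 MPa.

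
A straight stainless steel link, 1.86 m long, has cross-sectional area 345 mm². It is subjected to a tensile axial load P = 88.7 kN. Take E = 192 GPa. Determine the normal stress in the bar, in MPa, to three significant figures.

257 MPa

σ = N/A = 88700/345 = 257.1 MPa.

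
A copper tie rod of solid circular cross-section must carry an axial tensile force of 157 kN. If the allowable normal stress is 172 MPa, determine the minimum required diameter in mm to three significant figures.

34.1 mm

Required area A ≥ P/σ_allow = 157000/172 = 912.8 mm².
For a solid circular section, d ≥ √(4A/π) = 34.09 mm.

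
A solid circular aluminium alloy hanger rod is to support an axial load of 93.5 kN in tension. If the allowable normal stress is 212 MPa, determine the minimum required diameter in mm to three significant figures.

Required area A ≥ P/σ_allow = 93500/212 = 441 mm².
For a solid circular section, d ≥ √(4A/π) = 23.7 mm.

23.7 mm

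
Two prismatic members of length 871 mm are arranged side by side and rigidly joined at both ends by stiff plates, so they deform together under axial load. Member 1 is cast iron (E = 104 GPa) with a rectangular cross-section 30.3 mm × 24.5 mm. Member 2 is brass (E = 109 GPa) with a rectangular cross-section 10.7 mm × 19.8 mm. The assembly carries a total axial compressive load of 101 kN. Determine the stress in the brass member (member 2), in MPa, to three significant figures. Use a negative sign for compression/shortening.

A_1 = 742.4 mm².
A_2 = 211.9 mm².
Equal strain + equilibrium ⇒ each member carries load in proportion to AE: A₁E₁ = 77200000 N, A₂E₂ = 23090000 N, ΣAE = 100300000 N.
σ₂ = P·E₂/ΣAE = -101000·109000/100300000 = -109.8 MPa.

-110 MPa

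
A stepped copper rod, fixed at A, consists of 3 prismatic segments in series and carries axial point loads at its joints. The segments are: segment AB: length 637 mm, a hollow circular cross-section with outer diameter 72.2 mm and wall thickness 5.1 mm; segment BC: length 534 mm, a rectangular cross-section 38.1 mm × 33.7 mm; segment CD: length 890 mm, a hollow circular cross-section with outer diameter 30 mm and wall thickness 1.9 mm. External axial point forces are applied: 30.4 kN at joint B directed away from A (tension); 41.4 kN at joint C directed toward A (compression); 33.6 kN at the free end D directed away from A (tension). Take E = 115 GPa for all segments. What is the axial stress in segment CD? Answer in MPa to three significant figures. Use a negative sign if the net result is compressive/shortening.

200 MPa

Internal axial forces (sectioning from the free end, tension +): N_CD = 33.6 kN, N_BC = -7.8 kN, N_AB = 22.6 kN.
A_CD = 167.7 mm².
σ_CD = N_CD/A_CD = 33600/167.7 = 200.3 MPa.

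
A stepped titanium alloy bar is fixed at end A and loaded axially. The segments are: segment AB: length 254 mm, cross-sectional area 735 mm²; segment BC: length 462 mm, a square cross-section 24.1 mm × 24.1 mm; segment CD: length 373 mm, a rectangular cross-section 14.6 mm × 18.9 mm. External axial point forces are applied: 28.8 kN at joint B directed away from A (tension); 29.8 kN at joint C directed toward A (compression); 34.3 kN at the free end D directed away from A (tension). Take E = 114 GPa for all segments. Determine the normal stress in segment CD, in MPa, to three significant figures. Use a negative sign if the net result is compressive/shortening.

Internal axial forces (sectioning from the free end, tension +): N_CD = 34.3 kN, N_BC = 4.5 kN, N_AB = 33.3 kN.
A_CD = 275.9 mm².
σ_CD = N_CD/A_CD = 34300/275.9 = 124.3 MPa.

124 MPa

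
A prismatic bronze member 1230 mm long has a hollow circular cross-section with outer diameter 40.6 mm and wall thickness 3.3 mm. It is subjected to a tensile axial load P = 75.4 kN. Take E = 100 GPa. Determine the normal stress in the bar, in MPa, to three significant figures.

A = 386.7 mm².
σ = N/A = 75400/386.7 = 195 MPa.

195 MPa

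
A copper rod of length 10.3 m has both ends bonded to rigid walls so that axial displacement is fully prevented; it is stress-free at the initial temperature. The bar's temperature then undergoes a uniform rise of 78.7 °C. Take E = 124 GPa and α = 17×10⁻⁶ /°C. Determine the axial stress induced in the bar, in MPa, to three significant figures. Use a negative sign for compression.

-166 MPa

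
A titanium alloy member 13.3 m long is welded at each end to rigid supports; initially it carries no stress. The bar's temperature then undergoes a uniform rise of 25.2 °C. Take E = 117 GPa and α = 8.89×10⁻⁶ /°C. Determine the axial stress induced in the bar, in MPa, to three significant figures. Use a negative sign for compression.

-26.2 MPa

Free thermal expansion αLΔT = 8.89e-6 · 13300 · 25.2 = 2.98 mm.
The walls impose strain ε = −(2.98)/13300 = -2.2403e-04; σ = Eε = 117000 · -2.2403e-04 = -26.21 MPa.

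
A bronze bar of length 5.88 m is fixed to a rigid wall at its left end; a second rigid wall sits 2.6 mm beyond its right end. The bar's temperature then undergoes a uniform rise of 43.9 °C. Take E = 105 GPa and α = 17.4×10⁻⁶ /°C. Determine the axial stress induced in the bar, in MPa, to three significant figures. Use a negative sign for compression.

-33.8 MPa

Free thermal expansion αLΔT = 17.4e-6 · 5880 · 43.9 = 4.491 mm.
The walls engage after the gap closes; constrained expansion = 4.491 − 2.6 = 1.891 mm.
The walls impose strain ε = −(1.891)/5880 = -3.2168e-04; σ = Eε = 105000 · -3.2168e-04 = -33.78 MPa.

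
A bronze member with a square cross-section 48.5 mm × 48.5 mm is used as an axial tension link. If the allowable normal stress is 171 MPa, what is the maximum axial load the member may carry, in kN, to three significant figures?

A = 2352 mm².
P_max = σ_allow · A = 171 · 2352 = 402200 N = 402.2 kN.

402 kN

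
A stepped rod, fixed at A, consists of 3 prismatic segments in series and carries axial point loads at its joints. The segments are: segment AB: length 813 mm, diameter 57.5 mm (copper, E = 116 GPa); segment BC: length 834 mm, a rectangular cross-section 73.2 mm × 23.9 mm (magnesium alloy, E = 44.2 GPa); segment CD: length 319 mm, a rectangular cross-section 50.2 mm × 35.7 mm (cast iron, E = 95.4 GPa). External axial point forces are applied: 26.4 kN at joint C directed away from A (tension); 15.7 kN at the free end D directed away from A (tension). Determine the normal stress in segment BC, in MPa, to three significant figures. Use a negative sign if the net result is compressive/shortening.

24.1 MPa

Internal axial forces (sectioning from the free end, tension +): N_CD = 15.7 kN, N_BC = 42.1 kN, N_AB = 42.1 kN.
A_BC = 1749 mm².
σ_BC = N_BC/A_BC = 42100/1749 = 24.06 MPa.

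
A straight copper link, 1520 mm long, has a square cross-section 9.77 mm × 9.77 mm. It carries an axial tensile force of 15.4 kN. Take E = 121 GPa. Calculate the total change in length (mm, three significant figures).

A = 95.45 mm².
δ_mech = NL/(AE) = 15400·1520/(95.45·121000) = 2.027 mm.

2.03 mm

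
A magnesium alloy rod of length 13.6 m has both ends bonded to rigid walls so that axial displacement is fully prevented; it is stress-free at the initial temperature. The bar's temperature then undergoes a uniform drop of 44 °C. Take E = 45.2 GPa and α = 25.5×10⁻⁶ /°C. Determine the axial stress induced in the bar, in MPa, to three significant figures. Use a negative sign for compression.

50.7 MPa

Free thermal expansion αLΔT = 25.5e-6 · 13600 · -44 = -15.26 mm.
The walls impose strain ε = −(-15.26)/13600 = 1.1220e-03; σ = Eε = 45200 · 1.1220e-03 = 50.71 MPa.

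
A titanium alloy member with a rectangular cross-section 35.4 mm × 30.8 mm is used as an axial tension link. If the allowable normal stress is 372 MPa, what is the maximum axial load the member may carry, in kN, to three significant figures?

406 kN

A = 1090 mm².
P_max = σ_allow · A = 372 · 1090 = 405600 N = 405.6 kN.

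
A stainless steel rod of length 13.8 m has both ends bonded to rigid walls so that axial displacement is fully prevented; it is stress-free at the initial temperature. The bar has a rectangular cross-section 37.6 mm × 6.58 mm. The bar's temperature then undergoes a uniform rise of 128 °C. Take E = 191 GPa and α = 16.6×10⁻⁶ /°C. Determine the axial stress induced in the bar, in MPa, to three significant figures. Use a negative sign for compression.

Free thermal expansion αLΔT = 16.6e-6 · 13800 · 128 = 29.32 mm.
The walls impose strain ε = −(29.32)/13800 = -2.1248e-03; σ = Eε = 191000 · -2.1248e-03 = -405.8 MPa.

-406 MPa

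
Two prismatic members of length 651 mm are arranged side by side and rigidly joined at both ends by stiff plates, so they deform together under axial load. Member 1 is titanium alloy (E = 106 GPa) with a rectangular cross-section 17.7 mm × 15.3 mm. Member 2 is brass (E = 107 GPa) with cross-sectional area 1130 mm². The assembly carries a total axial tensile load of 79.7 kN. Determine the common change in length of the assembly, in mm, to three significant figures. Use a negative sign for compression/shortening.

A_1 = 270.8 mm².
Equal strain + equilibrium ⇒ each member carries load in proportion to AE: A₁E₁ = 28710000 N, A₂E₂ = 120900000 N, ΣAE = 149600000 N.
δ = PL/ΣAE = 79700·651/149600000 = 0.3468 mm.

0.347 mm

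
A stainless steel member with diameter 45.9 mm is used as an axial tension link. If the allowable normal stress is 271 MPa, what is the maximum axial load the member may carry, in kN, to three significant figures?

A = 1655 mm².
P_max = σ_allow · A = 271 · 1655 = 448400 N = 448.4 kN.

448 kN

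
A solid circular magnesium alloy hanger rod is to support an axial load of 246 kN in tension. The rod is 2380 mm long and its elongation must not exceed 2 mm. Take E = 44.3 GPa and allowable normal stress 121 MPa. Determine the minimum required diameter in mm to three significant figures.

91.7 mm

Required area A ≥ P/σ_allow = 246000/121 = 2033 mm².
For a solid circular section, d ≥ √(4A/π) = 50.88 mm.
Elongation limit: A ≥ PL/(Eδ_allow) = 246000·2380/(44300·2) = 6608 mm² ⇒ d ≥ 91.73 mm.
The elongation limit governs.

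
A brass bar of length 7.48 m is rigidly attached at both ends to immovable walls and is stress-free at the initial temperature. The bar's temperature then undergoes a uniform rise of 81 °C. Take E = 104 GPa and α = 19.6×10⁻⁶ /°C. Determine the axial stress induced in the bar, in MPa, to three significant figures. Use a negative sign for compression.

-165 MPa

Free thermal expansion αLΔT = 19.6e-6 · 7480 · 81 = 11.88 mm.
The walls impose strain ε = −(11.88)/7480 = -1.5876e-03; σ = Eε = 104000 · -1.5876e-03 = -165.1 MPa.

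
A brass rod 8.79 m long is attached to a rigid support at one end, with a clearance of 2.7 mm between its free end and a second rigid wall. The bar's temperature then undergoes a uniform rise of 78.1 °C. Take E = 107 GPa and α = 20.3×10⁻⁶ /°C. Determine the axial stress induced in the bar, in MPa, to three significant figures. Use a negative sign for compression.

Free thermal expansion αLΔT = 20.3e-6 · 8790 · 78.1 = 13.94 mm.
The walls engage after the gap closes; constrained expansion = 13.94 − 2.7 = 11.24 mm.
The walls impose strain ε = −(11.24)/8790 = -1.2783e-03; σ = Eε = 107000 · -1.2783e-03 = -136.8 MPa.

-137 MPa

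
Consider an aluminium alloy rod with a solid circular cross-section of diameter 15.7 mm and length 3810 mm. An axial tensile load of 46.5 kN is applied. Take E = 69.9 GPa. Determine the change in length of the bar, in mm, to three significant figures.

13.1 mm

A = 193.6 mm².
δ_mech = NL/(AE) = 46500·3810/(193.6·69900) = 13.09 mm.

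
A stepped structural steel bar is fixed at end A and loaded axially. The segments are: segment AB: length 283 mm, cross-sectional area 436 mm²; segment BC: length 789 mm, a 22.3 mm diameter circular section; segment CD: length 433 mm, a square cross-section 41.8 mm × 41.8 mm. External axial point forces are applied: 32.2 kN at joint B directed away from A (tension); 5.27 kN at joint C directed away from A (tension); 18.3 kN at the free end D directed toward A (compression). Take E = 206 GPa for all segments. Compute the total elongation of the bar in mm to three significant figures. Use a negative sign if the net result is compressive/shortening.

-0.0894 mm

Internal axial forces (sectioning from the free end, tension +): N_CD = -18.3 kN, N_BC = -13.03 kN, N_AB = 19.17 kN.
A_BC = 390.6 mm².
A_CD = 1747 mm².
δ_AB = 19170·283/(436·206000) = 0.0604 mm
δ_BC = -13030·789/(390.6·206000) = -0.1278 mm
δ_CD = -18300·433/(1747·206000) = -0.02202 mm
δ = Σδ_i = -0.08939 mm.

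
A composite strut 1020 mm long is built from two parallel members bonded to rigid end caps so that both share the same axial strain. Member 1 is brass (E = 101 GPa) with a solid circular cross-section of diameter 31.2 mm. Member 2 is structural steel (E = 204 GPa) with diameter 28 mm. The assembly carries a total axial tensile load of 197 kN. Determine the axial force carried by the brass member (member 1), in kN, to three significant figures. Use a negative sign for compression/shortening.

A_1 = 764.5 mm².
A_2 = 615.8 mm².
Equal strain + equilibrium ⇒ each member carries load in proportion to AE: A₁E₁ = 77220000 N, A₂E₂ = 125600000 N, ΣAE = 202800000 N.
F₁ = P·A₁E₁/ΣAE = 197000·77220000/202800000 = 75000 N.

75.0 kN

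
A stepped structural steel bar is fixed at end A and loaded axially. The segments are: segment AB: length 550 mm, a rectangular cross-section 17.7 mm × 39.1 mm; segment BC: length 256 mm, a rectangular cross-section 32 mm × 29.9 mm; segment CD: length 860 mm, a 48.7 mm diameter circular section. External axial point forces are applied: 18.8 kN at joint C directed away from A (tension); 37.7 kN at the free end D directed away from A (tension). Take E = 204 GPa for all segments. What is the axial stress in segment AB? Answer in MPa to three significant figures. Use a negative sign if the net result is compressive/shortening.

Internal axial forces (sectioning from the free end, tension +): N_CD = 37.7 kN, N_BC = 56.5 kN, N_AB = 56.5 kN.
A_AB = 692.1 mm².
σ_AB = N_AB/A_AB = 56500/692.1 = 81.64 MPa.

81.6 MPa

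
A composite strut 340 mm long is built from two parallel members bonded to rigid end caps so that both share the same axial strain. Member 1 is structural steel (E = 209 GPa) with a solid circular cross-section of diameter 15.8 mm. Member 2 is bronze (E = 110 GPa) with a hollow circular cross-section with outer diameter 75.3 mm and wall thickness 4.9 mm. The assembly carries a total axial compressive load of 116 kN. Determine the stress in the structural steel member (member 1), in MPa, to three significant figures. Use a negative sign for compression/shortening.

-151 MPa

A_1 = 196.1 mm².
A_2 = 1084 mm².
Equal strain + equilibrium ⇒ each member carries load in proportion to AE: A₁E₁ = 40980000 N, A₂E₂ = 119200000 N, ΣAE = 160200000 N.
σ₁ = P·E₁/ΣAE = -116000·209000/160200000 = -151.3 MPa.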